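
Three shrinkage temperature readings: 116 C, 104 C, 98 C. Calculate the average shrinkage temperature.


106.0 C

Average = (116 + 104 + 98) / 3
Average = 318 / 3 = 106.0 C


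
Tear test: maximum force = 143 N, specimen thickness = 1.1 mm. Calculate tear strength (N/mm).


130.0 N/mm

Tear strength = force / thickness
Tear = 143 / 1.1 = 130.0 N/mm


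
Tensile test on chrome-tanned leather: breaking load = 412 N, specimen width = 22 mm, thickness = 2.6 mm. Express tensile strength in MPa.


7.20 MPa

Cross-section = 22 x 2.6 = 57.2 mm^2
TS = 412 / 57.2 = 7.20 MPa
(1 N/mm^2 = 1 MPa)


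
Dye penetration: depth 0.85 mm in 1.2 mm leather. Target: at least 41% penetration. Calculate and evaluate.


Penetration = 0.85 / 1.2 x 100 = 70.8%
Target: 41%
Meets target: Yes


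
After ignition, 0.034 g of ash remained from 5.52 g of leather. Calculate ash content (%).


0.62%


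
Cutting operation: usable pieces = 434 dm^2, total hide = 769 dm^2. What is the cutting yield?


Yield = usable / total x 100
Yield = 434 / 769 x 100 = 56.4%


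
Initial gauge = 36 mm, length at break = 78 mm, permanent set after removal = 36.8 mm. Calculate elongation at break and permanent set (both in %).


Elongation at break = (78 - 36) / 36 x 100 = 116.7%
Permanent set = (36.8 - 36) / 36 x 100 = 2.2%


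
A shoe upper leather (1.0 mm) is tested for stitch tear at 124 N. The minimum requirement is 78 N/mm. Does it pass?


STS = 124 / 1.0 = 124.0 N/mm
Minimum required: 78 N/mm
Passes: Yes


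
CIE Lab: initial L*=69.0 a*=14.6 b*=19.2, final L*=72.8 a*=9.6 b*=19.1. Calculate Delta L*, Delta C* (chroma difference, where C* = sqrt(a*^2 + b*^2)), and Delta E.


Delta L* = 72.8 - 69.0 = 3.8
C1* = sqrt((14.6)^2 + (19.2)^2) = 24.121
C2* = sqrt((9.6)^2 + (19.1)^2) = 21.377
Delta C* = 21.377 - 24.121 = -2.74
Delta E = sqrt((3.8)^2 + (-5.0)^2 + (-0.1)^2) = 6.28


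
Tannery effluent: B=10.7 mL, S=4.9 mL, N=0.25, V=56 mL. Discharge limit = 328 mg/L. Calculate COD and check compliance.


COD = (10.7 - 4.9) x 0.25 x 8000 / 56 = 207.1 mg/L
Limit: 328 mg/L
Compliant: Yes


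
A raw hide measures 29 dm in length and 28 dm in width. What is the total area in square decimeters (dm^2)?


812 dm^2

Area = length x width
Area = 29 x 28 = 812 dm^2


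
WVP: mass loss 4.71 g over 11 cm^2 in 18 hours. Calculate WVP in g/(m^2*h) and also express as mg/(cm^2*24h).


WVP = 4.71 / (11 x 18) x 10000 = 237.88 g/(m^2*h)
Mass loss in mg = 4.71 x 1000 = 4710 mg
Per cm^2 per 24h in mg: 4710 x 24 / (11 x 18) = 113040 / 198 = 570.91 mg/(cm^2*24h)


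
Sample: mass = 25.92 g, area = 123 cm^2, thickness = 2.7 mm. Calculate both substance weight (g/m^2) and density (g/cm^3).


Substance weight = 2107.3 g/m^2
Density = 0.780 g/cm^3


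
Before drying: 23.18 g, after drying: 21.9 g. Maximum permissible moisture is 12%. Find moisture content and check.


Moisture content = 5.5%
Acceptable: Yes

MC = (23.18 - 21.9) / 23.18 x 100 = 5.5%
Maximum: 12%
Acceptable: Yes


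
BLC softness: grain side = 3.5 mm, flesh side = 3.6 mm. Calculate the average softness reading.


3.55 mm


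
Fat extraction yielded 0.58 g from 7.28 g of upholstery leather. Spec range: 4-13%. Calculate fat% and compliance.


Fat% = 0.58 / 7.28 x 100 = 8.0%
Spec range: 4-13%
Compliant: Yes


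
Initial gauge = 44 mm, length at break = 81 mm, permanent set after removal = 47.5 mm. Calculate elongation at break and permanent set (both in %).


Elongation at break = 84.1%
Permanent set = 8.0%

Elongation at break = (81 - 44) / 44 x 100 = 84.1%
Permanent set = (47.5 - 44) / 44 x 100 = 8.0%


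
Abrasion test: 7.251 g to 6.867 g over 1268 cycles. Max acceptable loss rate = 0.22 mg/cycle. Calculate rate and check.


Loss = 7.251 - 6.867 = 0.384 g
Rate = 0.384 g / 1268 cycles x 1000 = 0.303 mg/cycle
Max = 0.22 mg/cycle
Passes: No


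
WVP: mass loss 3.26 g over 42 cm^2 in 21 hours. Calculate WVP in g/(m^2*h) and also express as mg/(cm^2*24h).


WVP = 3.26 / (42 x 21) x 10000 = 36.96 g/(m^2*h)
Mass loss in mg = 3.26 x 1000 = 3260 mg
Per cm^2 per 24h in mg: 3260 x 24 / (42 x 21) = 78240 / 882 = 88.71 mg/(cm^2*24h)


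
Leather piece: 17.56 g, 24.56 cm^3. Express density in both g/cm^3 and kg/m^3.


Density = 17.56 / 24.56 = 0.715 g/cm^3
Convert: 0.715 x 1000 = 715 kg/m^3


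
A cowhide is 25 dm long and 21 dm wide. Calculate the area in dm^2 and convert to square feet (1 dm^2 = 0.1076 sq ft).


Area = 25 x 21 = 525 dm^2
Conversion: 525 x 0.1076 = 56.49 sq ft


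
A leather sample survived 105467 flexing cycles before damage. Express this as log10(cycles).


log10(105467) = 5.02


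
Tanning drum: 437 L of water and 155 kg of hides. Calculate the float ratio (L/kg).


2.8

Float ratio = water / hide weight
Ratio = 437 / 155 = 2.8


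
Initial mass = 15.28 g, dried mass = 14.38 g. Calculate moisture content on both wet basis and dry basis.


Moisture lost = 15.28 - 14.38 = 0.90 g
Wet basis MC = 0.90 / 15.28 x 100 = 5.9%
Dry basis MC = 0.90 / 14.38 x 100 = 6.3%


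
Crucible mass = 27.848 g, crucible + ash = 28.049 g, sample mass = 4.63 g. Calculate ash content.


Ash mass = 28.049 - 27.848 = 0.201 g
Ash% = 0.201 / 4.63 x 100 = 4.34%


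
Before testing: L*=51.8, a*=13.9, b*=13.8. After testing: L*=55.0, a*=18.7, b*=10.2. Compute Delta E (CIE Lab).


Delta E = 6.80

dL = 55.0 - 51.8 = 3.2
da = 18.7 - 13.9 = 4.8
db = 10.2 - 13.8 = -3.6
dE = sqrt((3.2)^2 + (4.8)^2 + (-3.6)^2) = 6.80


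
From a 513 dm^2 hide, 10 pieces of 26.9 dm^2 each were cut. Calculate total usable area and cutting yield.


Usable area = 269.0 dm^2
Yield = 52.4%

Total usable = 10 x 26.9 = 269.0 dm^2
Yield = 269.0 / 513 x 100 = 52.4%


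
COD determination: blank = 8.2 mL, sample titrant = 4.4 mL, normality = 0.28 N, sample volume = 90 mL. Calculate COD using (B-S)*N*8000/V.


94.6 mg/L

COD = (8.2 - 4.4) x 0.28 x 8000 / 90
COD = 3.8 x 0.28 x 8000 / 90
COD = 94.6 mg/L


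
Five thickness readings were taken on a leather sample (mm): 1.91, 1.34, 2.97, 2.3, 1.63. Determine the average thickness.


Sum = 1.91 + 1.34 + 2.97 + 2.3 + 1.63 = 10.15
Average = 10.15 / 5 = 2.03 mm


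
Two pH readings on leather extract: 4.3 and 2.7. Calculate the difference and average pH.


Difference = |4.3 - 2.7| = 1.6
Average = (4.3 + 2.7) / 2 = 3.50


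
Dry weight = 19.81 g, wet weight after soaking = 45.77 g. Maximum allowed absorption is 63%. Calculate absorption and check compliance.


WA = (45.77 - 19.81) / 19.81 x 100 = 131.0%
Maximum allowed: 63%
Compliant: No


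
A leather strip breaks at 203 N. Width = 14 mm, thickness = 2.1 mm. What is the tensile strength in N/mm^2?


6.90 N/mm^2

Cross-sectional area = 14 x 2.1 = 29.4 mm^2
Tensile strength = 203 / 29.4 = 6.90 N/mm^2


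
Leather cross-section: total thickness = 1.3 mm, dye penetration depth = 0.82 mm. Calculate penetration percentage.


Penetration% = 0.82 / 1.3 x 100
Penetration = 63.1%


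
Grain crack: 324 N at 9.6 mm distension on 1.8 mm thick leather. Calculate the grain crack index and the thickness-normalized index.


Crack index = 324 / 9.6 = 33.8 N/mm
Normalized = 33.8 / 1.8 = 18.8 N/mm per mm


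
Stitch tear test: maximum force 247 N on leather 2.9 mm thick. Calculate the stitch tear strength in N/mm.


Stitch tear strength = force / thickness
STS = 247 / 2.9 = 85.2 N/mm


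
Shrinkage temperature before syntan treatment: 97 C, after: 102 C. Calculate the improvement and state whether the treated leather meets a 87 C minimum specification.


Improvement = 5 C
Meets 87 C spec: Yes

Improvement = 102 - 97 = 5 C
Spec check: 102 C >= 87 C? Yes


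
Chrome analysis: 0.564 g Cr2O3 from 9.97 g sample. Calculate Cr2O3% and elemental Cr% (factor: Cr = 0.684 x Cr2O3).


Cr2O3 = 5.66%
Cr = 3.87%

Cr2O3% = 0.564 / 9.97 x 100 = 5.66%
Cr% = 5.66 x 0.684 = 3.87%


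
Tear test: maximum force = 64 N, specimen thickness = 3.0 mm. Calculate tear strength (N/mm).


Tear strength = force / thickness
Tear = 64 / 3.0 = 21.3 N/mm


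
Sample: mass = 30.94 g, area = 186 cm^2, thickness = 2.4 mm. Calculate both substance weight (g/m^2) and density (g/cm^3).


Substance weight = 1663.4 g/m^2
Density = 0.693 g/cm^3

SW = 30.94 / 186 x 10000 = 1663.4 g/m^2
Volume = 186 x 2.4 / 10 = 44.64 cm^3
Density = 30.94 / 44.64 = 0.693 g/cm^3


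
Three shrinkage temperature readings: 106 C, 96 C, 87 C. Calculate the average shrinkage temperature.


Average = (106 + 96 + 87) / 3
Average = 289 / 3 = 96.3 C


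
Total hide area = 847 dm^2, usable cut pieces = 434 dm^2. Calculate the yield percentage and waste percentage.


Yield = 434 / 847 x 100 = 51.2%
Waste = 847 - 434 = 413 dm^2
Waste% = 100 - 51.2 = 48.8%


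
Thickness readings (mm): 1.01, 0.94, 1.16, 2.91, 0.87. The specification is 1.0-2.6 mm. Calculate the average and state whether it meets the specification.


Sum = 6.89
Average = 6.89 / 5 = 1.38 mm
Specification range: 1.0 to 2.6 mm
Within spec: Yes


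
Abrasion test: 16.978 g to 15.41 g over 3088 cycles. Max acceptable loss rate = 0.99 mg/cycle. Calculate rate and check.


Loss = 16.978 - 15.41 = 1.568 g
Rate = 1.568 g / 3088 cycles x 1000 = 0.508 mg/cycle
Max = 0.99 mg/cycle
Passes: Yes


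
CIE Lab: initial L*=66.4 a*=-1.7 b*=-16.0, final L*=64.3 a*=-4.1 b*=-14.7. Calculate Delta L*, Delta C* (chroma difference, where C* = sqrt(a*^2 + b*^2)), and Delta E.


Delta L* = 64.3 - 66.4 = -2.1
C1* = sqrt((-1.7)^2 + (-16.0)^2) = 16.090
C2* = sqrt((-4.1)^2 + (-14.7)^2) = 15.261
Delta C* = 15.261 - 16.090 = -0.83
Delta E = sqrt((-2.1)^2 + (-2.4)^2 + (1.3)^2) = 3.44


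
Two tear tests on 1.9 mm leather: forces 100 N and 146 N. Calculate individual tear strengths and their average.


Tear 1 = 52.6 N/mm
Tear 2 = 76.8 N/mm
Average = 64.7 N/mm


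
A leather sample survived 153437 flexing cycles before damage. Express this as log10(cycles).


5.19


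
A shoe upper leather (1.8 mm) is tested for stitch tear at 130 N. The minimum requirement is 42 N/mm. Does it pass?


STS = 130 / 1.8 = 72.2 N/mm
Minimum required: 42 N/mm
Passes: Yes


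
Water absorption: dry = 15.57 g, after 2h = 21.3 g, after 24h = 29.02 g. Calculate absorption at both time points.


WA (2h) = (21.3 - 15.57) / 15.57 x 100 = 36.8%
WA (24h) = (29.02 - 15.57) / 15.57 x 100 = 86.4%


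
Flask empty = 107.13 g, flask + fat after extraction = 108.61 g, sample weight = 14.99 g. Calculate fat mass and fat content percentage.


Fat mass = 1.48 g
Fat content = 9.9%

Fat mass = 108.61 - 107.13 = 1.48 g
Fat% = 1.48 / 14.99 x 100 = 9.9%


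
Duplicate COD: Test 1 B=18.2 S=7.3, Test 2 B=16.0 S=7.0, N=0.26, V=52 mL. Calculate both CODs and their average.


COD1 = (18.2 - 7.3) x 0.26 x 8000 / 52 = 436.0 mg/L
COD2 = (16.0 - 7.0) x 0.26 x 8000 / 52 = 360.0 mg/L
Average = (436.0 + 360.0) / 2 = 398.0 mg/L


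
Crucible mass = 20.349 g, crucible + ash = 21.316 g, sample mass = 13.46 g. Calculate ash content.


Ash mass = 21.316 - 20.349 = 0.967 g
Ash% = 0.967 / 13.46 x 100 = 7.18%


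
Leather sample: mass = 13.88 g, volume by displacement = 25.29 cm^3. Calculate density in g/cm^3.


0.549 g/cm^3


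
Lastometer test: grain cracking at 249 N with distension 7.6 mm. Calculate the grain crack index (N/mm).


32.8 N/mm

Grain crack index = force / distension
Index = 249 / 7.6 = 32.8 N/mm


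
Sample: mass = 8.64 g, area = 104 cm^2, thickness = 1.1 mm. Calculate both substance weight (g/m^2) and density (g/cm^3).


SW = 8.64 / 104 x 10000 = 830.8 g/m^2
Volume = 104 x 1.1 / 10 = 11.44 cm^3
Density = 8.64 / 11.44 = 0.755 g/cm^3


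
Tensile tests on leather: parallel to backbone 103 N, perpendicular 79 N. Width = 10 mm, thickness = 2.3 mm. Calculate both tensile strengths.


Area = 10 x 2.3 = 23.0 mm^2
TS (parallel) = 103 / 23.0 = 4.48 N/mm^2
TS (perpendicular) = 79 / 23.0 = 3.43 N/mm^2


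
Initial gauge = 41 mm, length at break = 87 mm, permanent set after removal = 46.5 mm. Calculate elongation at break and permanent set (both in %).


Elongation at break = 112.2%
Permanent set = 13.4%


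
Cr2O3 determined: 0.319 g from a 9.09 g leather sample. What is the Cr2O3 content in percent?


3.51%


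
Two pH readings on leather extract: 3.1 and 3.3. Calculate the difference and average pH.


Difference = 0.2
Average pH = 3.20


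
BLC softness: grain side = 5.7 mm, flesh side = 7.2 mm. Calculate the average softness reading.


Average = (5.7 + 7.2) / 2
Average = 6.45 mm


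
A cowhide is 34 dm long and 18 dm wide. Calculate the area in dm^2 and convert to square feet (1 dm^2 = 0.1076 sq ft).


612 dm^2
65.85 sq ft

Area = 34 x 18 = 612 dm^2
Conversion: 612 x 0.1076 = 65.85 sq ft


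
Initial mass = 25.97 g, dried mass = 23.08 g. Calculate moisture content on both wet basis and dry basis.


Moisture lost = 25.97 - 23.08 = 2.89 g
Wet basis MC = 2.89 / 25.97 x 100 = 11.1%
Dry basis MC = 2.89 / 23.08 x 100 = 12.5%


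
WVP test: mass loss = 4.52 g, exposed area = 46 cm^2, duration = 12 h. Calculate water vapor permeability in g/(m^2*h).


WVP = mass_loss / (area x time) x 10000
WVP = 4.52 / (46 x 12) x 10000
WVP = 4.52 / 552 x 10000 = 81.88 g/(m^2*h)


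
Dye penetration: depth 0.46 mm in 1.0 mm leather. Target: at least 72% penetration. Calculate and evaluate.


Penetration = 0.46 / 1.0 x 100 = 46.0%
Target: 72%
Meets target: No


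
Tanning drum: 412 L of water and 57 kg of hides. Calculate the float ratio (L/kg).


Float ratio = water / hide weight
Ratio = 412 / 57 = 7.2


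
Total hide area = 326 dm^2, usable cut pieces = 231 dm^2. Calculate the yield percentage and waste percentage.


Yield = 70.9%
Waste = 29.1%

Yield = 231 / 326 x 100 = 70.9%
Waste = 326 - 231 = 95 dm^2
Waste% = 100 - 70.9 = 29.1%


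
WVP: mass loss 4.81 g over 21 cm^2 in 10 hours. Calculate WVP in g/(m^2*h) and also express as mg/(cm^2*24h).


WVP = 229.05 g/(m^2*h)
Daily rate = 549.71 mg/(cm^2*24h)

WVP = 4.81 / (21 x 10) x 10000 = 229.05 g/(m^2*h)
Mass loss in mg = 4.81 x 1000 = 4810 mg
Per cm^2 per 24h in mg: 4810 x 24 / (21 x 10) = 115440 / 210 = 549.71 mg/(cm^2*24h)


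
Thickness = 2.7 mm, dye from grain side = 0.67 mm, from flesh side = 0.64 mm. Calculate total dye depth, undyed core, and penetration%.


Total dyed = 1.31 mm
Undyed core = 1.39 mm
Penetration = 48.5%


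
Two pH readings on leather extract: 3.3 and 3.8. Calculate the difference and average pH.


Difference = 0.5
Average pH = 3.55

Difference = |3.3 - 3.8| = 0.5
Average = (3.3 + 3.8) / 2 = 3.55


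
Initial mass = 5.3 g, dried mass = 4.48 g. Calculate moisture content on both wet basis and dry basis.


Wet basis = 15.5%
Dry basis = 18.3%

Moisture lost = 5.3 - 4.48 = 0.82 g
Wet basis MC = 0.82 / 5.3 x 100 = 15.5%
Dry basis MC = 0.82 / 4.48 x 100 = 18.3%


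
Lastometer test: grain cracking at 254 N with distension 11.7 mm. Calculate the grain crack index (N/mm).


21.7 N/mm


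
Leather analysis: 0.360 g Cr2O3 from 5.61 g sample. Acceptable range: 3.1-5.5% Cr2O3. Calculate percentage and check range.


Cr2O3 = 6.42%
Within range: No

Cr2O3% = 0.360 / 5.61 x 100 = 6.42%
Acceptable range: 3.1 to 5.5%
Within range: No


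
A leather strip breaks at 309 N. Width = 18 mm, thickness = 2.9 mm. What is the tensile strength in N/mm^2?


Cross-sectional area = 18 x 2.9 = 52.2 mm^2
Tensile strength = 309 / 52.2 = 5.92 N/mm^2


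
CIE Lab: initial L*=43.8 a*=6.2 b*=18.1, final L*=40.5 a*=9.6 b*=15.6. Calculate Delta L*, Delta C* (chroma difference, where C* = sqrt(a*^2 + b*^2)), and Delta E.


Delta L* = -3.3
Delta C* = -0.82
Delta E = 5.36

Delta L* = 40.5 - 43.8 = -3.3
C1* = sqrt((6.2)^2 + (18.1)^2) = 19.132
C2* = sqrt((9.6)^2 + (15.6)^2) = 18.317
Delta C* = 18.317 - 19.132 = -0.82
Delta E = sqrt((-3.3)^2 + (3.4)^2 + (-2.5)^2) = 5.36


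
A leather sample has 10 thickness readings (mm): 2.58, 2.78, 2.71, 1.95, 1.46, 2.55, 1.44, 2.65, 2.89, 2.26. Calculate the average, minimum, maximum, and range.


Average = 2.33 mm
Min = 1.44 mm
Max = 2.89 mm
Range = 1.45 mm


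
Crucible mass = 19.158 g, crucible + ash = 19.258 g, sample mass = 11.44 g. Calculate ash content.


Ash mass = 0.100 g
Ash content = 0.87%

Ash mass = 19.258 - 19.158 = 0.100 g
Ash% = 0.100 / 11.44 x 100 = 0.87%


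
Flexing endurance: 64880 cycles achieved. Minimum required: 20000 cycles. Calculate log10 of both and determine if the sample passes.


Achieved: log10 = 4.81
Required: log10 = 4.30
Passes: Yes


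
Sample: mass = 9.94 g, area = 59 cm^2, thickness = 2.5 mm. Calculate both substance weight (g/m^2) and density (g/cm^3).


Substance weight = 1684.7 g/m^2
Density = 0.674 g/cm^3


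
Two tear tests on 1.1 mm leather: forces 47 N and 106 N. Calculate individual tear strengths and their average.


Tear 1 = 42.7 N/mm
Tear 2 = 96.4 N/mm
Average = 69.6 N/mm

Tear 1 = 47 / 1.1 = 42.7 N/mm
Tear 2 = 106 / 1.1 = 96.4 N/mm
Average = (42.7 + 96.4) / 2 = 69.6 N/mm


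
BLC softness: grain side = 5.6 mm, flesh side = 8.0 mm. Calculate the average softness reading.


Average = (5.6 + 8.0) / 2
Average = 6.80 mm


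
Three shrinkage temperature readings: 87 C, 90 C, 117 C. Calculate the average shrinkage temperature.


98.0 C

Average = (87 + 90 + 117) / 3
Average = 294 / 3 = 98.0 C


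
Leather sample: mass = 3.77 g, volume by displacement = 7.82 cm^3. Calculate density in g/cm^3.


Density = mass / volume
Density = 3.77 / 7.82 = 0.482 g/cm^3


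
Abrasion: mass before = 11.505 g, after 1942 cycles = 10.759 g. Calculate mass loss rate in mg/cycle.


0.384 mg/cycle


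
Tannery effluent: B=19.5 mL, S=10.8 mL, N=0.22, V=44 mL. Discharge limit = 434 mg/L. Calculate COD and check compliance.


COD = 348.0 mg/L
Compliant: Yes


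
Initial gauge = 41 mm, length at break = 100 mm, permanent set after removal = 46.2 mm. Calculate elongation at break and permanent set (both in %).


Elongation at break = (100 - 41) / 41 x 100 = 143.9%
Permanent set = (46.2 - 41) / 41 x 100 = 12.7%


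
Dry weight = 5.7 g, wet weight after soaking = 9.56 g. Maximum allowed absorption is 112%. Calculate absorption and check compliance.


Absorption = 67.7%
Compliant: Yes

WA = (9.56 - 5.7) / 5.7 x 100 = 67.7%
Maximum allowed: 112%
Compliant: Yes


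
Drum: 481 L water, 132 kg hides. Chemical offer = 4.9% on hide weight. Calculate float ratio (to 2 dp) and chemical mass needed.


Float ratio = 481 / 132 = 3.64
Chemical = 132 x 4.9 / 100 = 6.468 kg


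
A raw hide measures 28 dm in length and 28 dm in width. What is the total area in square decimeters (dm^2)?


Area = length x width
Area = 28 x 28 = 784 dm^2


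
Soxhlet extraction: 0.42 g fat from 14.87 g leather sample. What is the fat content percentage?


Fat content = 0.42 / 14.87 x 100
Fat = 2.8%


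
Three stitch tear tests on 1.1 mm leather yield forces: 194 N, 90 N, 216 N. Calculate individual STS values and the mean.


STS1 = 194 / 1.1 = 176.4 N/mm
STS2 = 90 / 1.1 = 81.8 N/mm
STS3 = 216 / 1.1 = 196.4 N/mm
Mean = (176.4 + 81.8 + 196.4) / 3 = 151.5 N/mm


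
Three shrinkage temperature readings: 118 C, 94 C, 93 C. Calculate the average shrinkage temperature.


101.7 C

Average = (118 + 94 + 93) / 3
Average = 305 / 3 = 101.7 C


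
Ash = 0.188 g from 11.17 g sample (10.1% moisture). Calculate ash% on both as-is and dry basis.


As-is ash = 1.68%
Dry-basis ash = 1.87%


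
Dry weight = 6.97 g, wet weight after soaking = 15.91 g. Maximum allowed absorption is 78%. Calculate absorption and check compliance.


WA = (15.91 - 6.97) / 6.97 x 100 = 128.3%
Maximum allowed: 78%
Compliant: No


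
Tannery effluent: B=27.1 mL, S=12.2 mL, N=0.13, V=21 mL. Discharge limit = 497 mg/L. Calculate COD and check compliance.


COD = (27.1 - 12.2) x 0.13 x 8000 / 21 = 737.9 mg/L
Limit: 497 mg/L
Compliant: No


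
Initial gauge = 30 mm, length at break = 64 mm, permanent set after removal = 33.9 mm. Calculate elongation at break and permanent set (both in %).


Elongation at break = 113.3%
Permanent set = 13.0%

Elongation at break = (64 - 30) / 30 x 100 = 113.3%
Permanent set = (33.9 - 30) / 30 x 100 = 13.0%


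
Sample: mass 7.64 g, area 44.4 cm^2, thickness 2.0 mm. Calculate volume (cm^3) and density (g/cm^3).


Thickness in cm = 2.0 / 10 = 0.20 cm
Volume = 44.4 x 0.20 = 8.880 cm^3
Density = 7.64 / 8.880 = 0.860 g/cm^3


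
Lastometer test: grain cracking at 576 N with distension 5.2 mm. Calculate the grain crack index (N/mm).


110.8 N/mm


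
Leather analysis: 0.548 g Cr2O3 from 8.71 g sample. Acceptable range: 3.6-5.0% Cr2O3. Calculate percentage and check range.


Cr2O3% = 0.548 / 8.71 x 100 = 6.29%
Acceptable range: 3.6 to 5.0%
Within range: No


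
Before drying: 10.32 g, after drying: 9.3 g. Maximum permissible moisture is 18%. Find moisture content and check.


MC = (10.32 - 9.3) / 10.32 x 100 = 9.9%
Maximum: 18%
Acceptable: Yes


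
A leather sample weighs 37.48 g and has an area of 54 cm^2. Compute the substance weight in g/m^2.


6940.7 g/m^2

Substance weight = mass / area x 10000
SW = 37.48 / 54 x 10000
SW = 6940.7 g/m^2


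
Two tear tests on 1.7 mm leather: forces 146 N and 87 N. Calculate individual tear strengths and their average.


Tear 1 = 85.9 N/mm
Tear 2 = 51.2 N/mm
Average = 68.6 N/mm


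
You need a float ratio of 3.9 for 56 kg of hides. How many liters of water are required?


Water = hide weight x target ratio
Water = 56 x 3.9 = 218.4 L


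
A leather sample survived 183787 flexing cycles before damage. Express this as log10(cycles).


5.26

log10(183787) = 5.26


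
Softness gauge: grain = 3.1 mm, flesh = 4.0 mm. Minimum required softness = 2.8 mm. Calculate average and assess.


Average = (3.1 + 4.0) / 2 = 3.55 mm
Minimum = 2.8 mm
Meets requirement: Yes


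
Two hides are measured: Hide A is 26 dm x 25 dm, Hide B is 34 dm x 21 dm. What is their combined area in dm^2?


Hide A area = 26 x 25 = 650 dm^2
Hide B area = 34 x 21 = 714 dm^2
Total = 650 + 714 = 1364 dm^2


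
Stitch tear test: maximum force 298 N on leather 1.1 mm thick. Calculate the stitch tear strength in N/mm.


Stitch tear strength = force / thickness
STS = 298 / 1.1 = 270.9 N/mm


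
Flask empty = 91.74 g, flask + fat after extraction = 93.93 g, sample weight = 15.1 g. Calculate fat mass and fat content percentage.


Fat mass = 2.19 g
Fat content = 14.5%


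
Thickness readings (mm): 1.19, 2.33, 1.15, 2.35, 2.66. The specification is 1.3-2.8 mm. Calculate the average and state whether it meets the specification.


Average = 1.94 mm
Within specification: Yes


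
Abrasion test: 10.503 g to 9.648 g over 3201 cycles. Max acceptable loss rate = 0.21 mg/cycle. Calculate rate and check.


Rate = 0.267 mg/cycle
Passes: No

Loss = 10.503 - 9.648 = 0.855 g
Rate = 0.855 g / 3201 cycles x 1000 = 0.267 mg/cycle
Max = 0.21 mg/cycle
Passes: No


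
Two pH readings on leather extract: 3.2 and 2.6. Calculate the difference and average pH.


Difference = |3.2 - 2.6| = 0.6
Average = (3.2 + 2.6) / 2 = 2.90


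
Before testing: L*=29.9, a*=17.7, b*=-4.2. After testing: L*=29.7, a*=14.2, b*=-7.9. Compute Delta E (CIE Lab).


Delta E = 5.10


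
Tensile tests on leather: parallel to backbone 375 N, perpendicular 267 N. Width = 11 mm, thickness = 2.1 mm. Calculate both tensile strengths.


Parallel = 16.23 N/mm^2
Perpendicular = 11.56 N/mm^2

Area = 11 x 2.1 = 23.1 mm^2
TS (parallel) = 375 / 23.1 = 16.23 N/mm^2
TS (perpendicular) = 267 / 23.1 = 11.56 N/mm^2


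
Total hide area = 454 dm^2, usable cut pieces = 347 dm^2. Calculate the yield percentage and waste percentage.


Yield = 347 / 454 x 100 = 76.4%
Waste = 454 - 347 = 107 dm^2
Waste% = 100 - 76.4 = 23.6%


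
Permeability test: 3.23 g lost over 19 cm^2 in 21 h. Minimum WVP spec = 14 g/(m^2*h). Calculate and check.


WVP = 3.23 / (19 x 21) x 10000 = 80.95 g/(m^2*h)
Minimum: 14 g/(m^2*h)
Meets spec: Yes


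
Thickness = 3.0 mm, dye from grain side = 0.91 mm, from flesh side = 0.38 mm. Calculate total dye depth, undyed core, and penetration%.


Total dyed = 0.91 + 0.38 = 1.29 mm
Undyed core = 3.0 - 1.29 = 1.71 mm
Penetration = 1.29 / 3.0 x 100 = 43.0%


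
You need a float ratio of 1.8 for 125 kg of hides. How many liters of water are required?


225.0 L

Water = hide weight x target ratio
Water = 125 x 1.8 = 225.0 L


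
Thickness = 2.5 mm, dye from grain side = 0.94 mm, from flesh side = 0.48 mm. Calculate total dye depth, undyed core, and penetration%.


Total dyed = 0.94 + 0.48 = 1.42 mm
Undyed core = 2.5 - 1.42 = 1.08 mm
Penetration = 1.42 / 2.5 x 100 = 56.8%


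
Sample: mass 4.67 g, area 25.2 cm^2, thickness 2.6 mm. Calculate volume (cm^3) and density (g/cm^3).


Thickness in cm = 2.6 / 10 = 0.26 cm
Volume = 25.2 x 0.26 = 6.552 cm^3
Density = 4.67 / 6.552 = 0.713 g/cm^3


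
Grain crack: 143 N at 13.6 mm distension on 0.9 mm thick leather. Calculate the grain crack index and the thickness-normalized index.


Crack index = 143 / 13.6 = 10.5 N/mm
Normalized = 10.5 / 0.9 = 11.7 N/mm per mm


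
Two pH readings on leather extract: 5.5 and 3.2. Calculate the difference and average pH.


Difference = |5.5 - 3.2| = 2.3
Average = (5.5 + 3.2) / 2 = 4.35


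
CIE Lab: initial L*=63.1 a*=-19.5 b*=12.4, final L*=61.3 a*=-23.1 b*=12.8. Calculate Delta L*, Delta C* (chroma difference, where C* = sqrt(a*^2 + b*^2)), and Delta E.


Delta L* = 61.3 - 63.1 = -1.8
C1* = sqrt((-19.5)^2 + (12.4)^2) = 23.109
C2* = sqrt((-23.1)^2 + (12.8)^2) = 26.409
Delta C* = 26.409 - 23.109 = 3.30
Delta E = sqrt((-1.8)^2 + (-3.6)^2 + (0.4)^2) = 4.04


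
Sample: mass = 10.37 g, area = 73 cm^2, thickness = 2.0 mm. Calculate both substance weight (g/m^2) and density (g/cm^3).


Substance weight = 1420.5 g/m^2
Density = 0.710 g/cm^3

SW = 10.37 / 73 x 10000 = 1420.5 g/m^2
Volume = 73 x 2.0 / 10 = 14.60 cm^3
Density = 10.37 / 14.60 = 0.710 g/cm^3


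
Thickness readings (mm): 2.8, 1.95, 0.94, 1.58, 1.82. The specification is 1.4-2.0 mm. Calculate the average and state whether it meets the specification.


Sum = 9.09
Average = 9.09 / 5 = 1.82 mm
Specification range: 1.4 to 2.0 mm
Within spec: Yes


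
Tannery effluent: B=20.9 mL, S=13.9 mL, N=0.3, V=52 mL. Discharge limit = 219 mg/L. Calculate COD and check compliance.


COD = 323.1 mg/L
Compliant: No

COD = (20.9 - 13.9) x 0.3 x 8000 / 52 = 323.1 mg/L
Limit: 219 mg/L
Compliant: No


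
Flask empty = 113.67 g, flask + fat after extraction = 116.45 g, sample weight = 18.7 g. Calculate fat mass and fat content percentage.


Fat mass = 2.78 g
Fat content = 14.9%


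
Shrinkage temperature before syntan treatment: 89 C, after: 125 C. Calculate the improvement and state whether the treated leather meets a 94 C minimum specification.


Improvement = 125 - 89 = 36 C
Spec check: 125 C >= 94 C? Yes


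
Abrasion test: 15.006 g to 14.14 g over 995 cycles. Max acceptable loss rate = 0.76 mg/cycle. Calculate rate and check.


Loss = 15.006 - 14.14 = 0.866 g
Rate = 0.866 g / 995 cycles x 1000 = 0.870 mg/cycle
Max = 0.76 mg/cycle
Passes: No


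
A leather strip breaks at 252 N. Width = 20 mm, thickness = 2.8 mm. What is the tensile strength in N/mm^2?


Cross-sectional area = 20 x 2.8 = 56.0 mm^2
Tensile strength = 252 / 56.0 = 4.50 N/mm^2


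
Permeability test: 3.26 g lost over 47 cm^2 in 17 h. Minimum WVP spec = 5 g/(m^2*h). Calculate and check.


WVP = 40.80 g/(m^2*h)
Meets specification: Yes


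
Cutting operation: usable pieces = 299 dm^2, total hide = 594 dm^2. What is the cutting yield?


Yield = usable / total x 100
Yield = 299 / 594 x 100 = 50.3%


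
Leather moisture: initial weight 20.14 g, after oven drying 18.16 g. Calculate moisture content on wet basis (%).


9.8%


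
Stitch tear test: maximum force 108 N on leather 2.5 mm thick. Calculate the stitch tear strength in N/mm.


Stitch tear strength = force / thickness
STS = 108 / 2.5 = 43.2 N/mm


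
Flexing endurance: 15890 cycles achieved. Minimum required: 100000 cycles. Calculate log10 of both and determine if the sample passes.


log10(15890) = 4.20
log10(100000) = 5.00
Passes: No


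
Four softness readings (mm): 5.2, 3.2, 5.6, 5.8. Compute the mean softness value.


Sum = 5.2 + 3.2 + 5.6 + 5.8
Mean = 19.8 / 4 = 4.95 mm


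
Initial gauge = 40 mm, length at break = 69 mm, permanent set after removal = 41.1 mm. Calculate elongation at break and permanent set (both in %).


Elongation at break = (69 - 40) / 40 x 100 = 72.5%
Permanent set = (41.1 - 40) / 40 x 100 = 2.8%


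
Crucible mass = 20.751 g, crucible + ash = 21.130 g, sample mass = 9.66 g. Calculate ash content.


Ash mass = 21.130 - 20.751 = 0.379 g
Ash% = 0.379 / 9.66 x 100 = 3.92%


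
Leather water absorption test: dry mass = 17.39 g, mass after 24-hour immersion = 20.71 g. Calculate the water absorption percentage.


Water absorbed = 20.71 - 17.39 = 3.32 g
WA% = 3.32 / 17.39 x 100 = 19.1%


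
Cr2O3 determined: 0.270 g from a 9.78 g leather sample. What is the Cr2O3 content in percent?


Cr2O3% = 0.270 / 9.78 x 100
Cr2O3% = 2.76%


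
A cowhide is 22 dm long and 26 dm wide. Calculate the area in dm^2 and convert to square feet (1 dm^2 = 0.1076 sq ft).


Area = 22 x 26 = 572 dm^2
Conversion: 572 x 0.1076 = 61.55 sq ft


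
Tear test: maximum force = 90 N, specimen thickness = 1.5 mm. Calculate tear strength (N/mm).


60.0 N/mm


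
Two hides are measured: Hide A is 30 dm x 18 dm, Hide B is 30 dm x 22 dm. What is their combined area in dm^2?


Hide A area = 30 x 18 = 540 dm^2
Hide B area = 30 x 22 = 660 dm^2
Total = 540 + 660 = 1200 dm^2


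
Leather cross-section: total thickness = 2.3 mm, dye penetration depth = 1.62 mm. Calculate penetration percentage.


70.4%


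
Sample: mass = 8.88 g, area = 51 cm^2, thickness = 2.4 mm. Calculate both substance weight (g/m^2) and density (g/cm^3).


Substance weight = 1741.2 g/m^2
Density = 0.725 g/cm^3

SW = 8.88 / 51 x 10000 = 1741.2 g/m^2
Volume = 51 x 2.4 / 10 = 12.24 cm^3
Density = 8.88 / 12.24 = 0.725 g/cm^3


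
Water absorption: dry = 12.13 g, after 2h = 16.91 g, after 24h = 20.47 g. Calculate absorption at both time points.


2h absorption = 39.4%
24h absorption = 68.8%

WA (2h) = (16.91 - 12.13) / 12.13 x 100 = 39.4%
WA (24h) = (20.47 - 12.13) / 12.13 x 100 = 68.8%


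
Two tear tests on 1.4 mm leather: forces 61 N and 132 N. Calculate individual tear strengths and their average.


Tear 1 = 43.6 N/mm
Tear 2 = 94.3 N/mm
Average = 69.0 N/mm

Tear 1 = 61 / 1.4 = 43.6 N/mm
Tear 2 = 132 / 1.4 = 94.3 N/mm
Average = (43.6 + 94.3) / 2 = 69.0 N/mm


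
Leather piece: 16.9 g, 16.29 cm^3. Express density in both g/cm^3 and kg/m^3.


Density = 16.9 / 16.29 = 1.037 g/cm^3
Convert: 1.037 x 1000 = 1037 kg/m^3


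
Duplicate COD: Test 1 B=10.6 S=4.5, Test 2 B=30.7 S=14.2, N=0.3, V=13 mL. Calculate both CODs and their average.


COD1 = (10.6 - 4.5) x 0.3 x 8000 / 13 = 1126.2 mg/L
COD2 = (30.7 - 14.2) x 0.3 x 8000 / 13 = 3046.2 mg/L
Average = (1126.2 + 3046.2) / 2 = 2086.2 mg/L


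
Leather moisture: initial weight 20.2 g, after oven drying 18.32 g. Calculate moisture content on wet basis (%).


9.3%


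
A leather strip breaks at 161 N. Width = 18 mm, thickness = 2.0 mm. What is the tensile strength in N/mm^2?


4.47 N/mm^2

Cross-sectional area = 18 x 2.0 = 36.0 mm^2
Tensile strength = 161 / 36.0 = 4.47 N/mm^2


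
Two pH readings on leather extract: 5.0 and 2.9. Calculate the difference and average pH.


Difference = |5.0 - 2.9| = 2.1
Average = (5.0 + 2.9) / 2 = 3.95


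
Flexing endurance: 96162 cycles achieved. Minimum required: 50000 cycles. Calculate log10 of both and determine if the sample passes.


log10(96162) = 4.98
log10(50000) = 4.70
Passes: Yes


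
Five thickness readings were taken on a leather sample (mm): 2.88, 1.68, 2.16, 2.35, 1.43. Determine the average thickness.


Sum = 2.88 + 1.68 + 2.16 + 2.35 + 1.43 = 10.50
Average = 10.50 / 5 = 2.10 mm


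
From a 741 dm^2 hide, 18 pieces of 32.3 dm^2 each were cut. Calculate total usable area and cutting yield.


Total usable = 18 x 32.3 = 581.4 dm^2
Yield = 581.4 / 741 x 100 = 78.5%


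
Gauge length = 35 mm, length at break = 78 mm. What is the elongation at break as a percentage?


122.9%

Extension = 78 - 35 = 43 mm
Elongation = 43 / 35 x 100 = 122.9%


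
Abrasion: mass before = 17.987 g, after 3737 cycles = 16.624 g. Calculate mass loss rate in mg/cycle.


0.365 mg/cycle

Mass loss = 17.987 - 16.624 = 1.363 g
Rate = 1.363 / 3737 x 1000 = 0.365 mg/cycle


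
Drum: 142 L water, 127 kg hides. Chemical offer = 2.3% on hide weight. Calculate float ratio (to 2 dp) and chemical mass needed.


Float ratio = 1.12
Chemical needed = 2.921 kg

Float ratio = 142 / 127 = 1.12
Chemical = 127 x 2.3 / 100 = 2.921 kg


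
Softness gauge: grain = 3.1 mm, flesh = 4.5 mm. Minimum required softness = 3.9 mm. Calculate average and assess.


Average softness = 3.80 mm
Meets requirement: No


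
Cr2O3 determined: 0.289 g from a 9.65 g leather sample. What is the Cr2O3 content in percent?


Cr2O3% = 0.289 / 9.65 x 100
Cr2O3% = 2.99%


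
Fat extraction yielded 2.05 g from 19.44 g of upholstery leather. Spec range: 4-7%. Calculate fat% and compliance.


Fat content = 10.5%
Compliant: No


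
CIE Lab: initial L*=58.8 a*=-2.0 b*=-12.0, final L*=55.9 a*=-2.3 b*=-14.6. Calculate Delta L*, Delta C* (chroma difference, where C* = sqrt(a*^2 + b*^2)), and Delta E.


Delta L* = -2.9
Delta C* = 2.61
Delta E = 3.91

Delta L* = 55.9 - 58.8 = -2.9
C1* = sqrt((-2.0)^2 + (-12.0)^2) = 12.166
C2* = sqrt((-2.3)^2 + (-14.6)^2) = 14.780
Delta C* = 14.780 - 12.166 = 2.61
Delta E = sqrt((-2.9)^2 + (-0.3)^2 + (-2.6)^2) = 3.91


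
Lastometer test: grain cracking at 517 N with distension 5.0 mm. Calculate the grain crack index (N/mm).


103.4 N/mm

Grain crack index = force / distension
Index = 517 / 5.0 = 103.4 N/mm


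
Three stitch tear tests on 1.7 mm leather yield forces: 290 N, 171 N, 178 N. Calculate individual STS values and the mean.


STS1 = 290 / 1.7 = 170.6 N/mm
STS2 = 171 / 1.7 = 100.6 N/mm
STS3 = 178 / 1.7 = 104.7 N/mm
Mean = (170.6 + 100.6 + 104.7) / 3 = 125.3 N/mm


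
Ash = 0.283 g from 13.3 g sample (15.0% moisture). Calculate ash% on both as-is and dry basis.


As-is ash = 2.13%
Dry-basis ash = 2.50%


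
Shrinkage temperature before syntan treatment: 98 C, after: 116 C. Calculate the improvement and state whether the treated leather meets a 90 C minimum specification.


Improvement = 116 - 98 = 18 C
Spec check: 116 C >= 90 C? Yes


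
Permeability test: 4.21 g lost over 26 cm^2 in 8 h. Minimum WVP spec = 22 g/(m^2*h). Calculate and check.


WVP = 4.21 / (26 x 8) x 10000 = 202.40 g/(m^2*h)
Minimum: 22 g/(m^2*h)
Meets spec: Yes


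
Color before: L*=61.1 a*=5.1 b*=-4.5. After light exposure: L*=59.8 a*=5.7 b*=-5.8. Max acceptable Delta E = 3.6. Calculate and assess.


Delta E = 1.93
Passes: Yes


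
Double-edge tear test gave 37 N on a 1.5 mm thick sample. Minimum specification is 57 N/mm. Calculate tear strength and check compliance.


Tear strength = 24.7 N/mm
Compliant: No

Tear strength = 37 / 1.5 = 24.7 N/mm
Required minimum = 57 N/mm
Compliant: No


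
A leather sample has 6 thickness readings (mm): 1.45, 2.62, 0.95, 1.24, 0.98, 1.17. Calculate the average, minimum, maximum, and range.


Sum = 8.41
Average = 8.41 / 6 = 1.40 mm
Minimum = 0.95 mm
Maximum = 2.62 mm
Range = 2.62 - 0.95 = 1.67 mm


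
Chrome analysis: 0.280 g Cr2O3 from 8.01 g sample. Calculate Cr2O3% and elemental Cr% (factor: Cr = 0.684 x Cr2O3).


Cr2O3% = 0.280 / 8.01 x 100 = 3.50%
Cr% = 3.50 x 0.684 = 2.39%


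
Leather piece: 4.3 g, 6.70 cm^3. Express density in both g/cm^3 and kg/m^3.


Density = 4.3 / 6.70 = 0.642 g/cm^3
Convert: 0.642 x 1000 = 642 kg/m^3


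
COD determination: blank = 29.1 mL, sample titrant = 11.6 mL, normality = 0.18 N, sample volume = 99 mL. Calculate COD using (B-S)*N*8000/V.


COD = (29.1 - 11.6) x 0.18 x 8000 / 99
COD = 17.5 x 0.18 x 8000 / 99
COD = 254.5 mg/L


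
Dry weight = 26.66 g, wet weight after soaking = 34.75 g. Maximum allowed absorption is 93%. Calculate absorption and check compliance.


Absorption = 30.3%
Compliant: Yes

WA = (34.75 - 26.66) / 26.66 x 100 = 30.3%
Maximum allowed: 93%
Compliant: Yes


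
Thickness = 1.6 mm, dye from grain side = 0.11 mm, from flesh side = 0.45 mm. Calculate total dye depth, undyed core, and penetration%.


Total dyed = 0.56 mm
Undyed core = 1.04 mm
Penetration = 35.0%

Total dyed = 0.11 + 0.45 = 0.56 mm
Undyed core = 1.6 - 0.56 = 1.04 mm
Penetration = 0.56 / 1.6 x 100 = 35.0%


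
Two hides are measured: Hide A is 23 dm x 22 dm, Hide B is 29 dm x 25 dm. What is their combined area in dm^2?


1231 dm^2

Hide A area = 23 x 22 = 506 dm^2
Hide B area = 29 x 25 = 725 dm^2
Total = 506 + 725 = 1231 dm^2


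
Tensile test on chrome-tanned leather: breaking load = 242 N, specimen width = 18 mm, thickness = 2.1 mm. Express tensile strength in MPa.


6.40 MPa

Cross-section = 18 x 2.1 = 37.8 mm^2
TS = 242 / 37.8 = 6.40 MPa
(1 N/mm^2 = 1 MPa)


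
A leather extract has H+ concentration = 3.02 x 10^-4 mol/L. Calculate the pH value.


pH = 3.52

pH = -log10[H+]
pH = -log10(3.02 x 10^-4) = 3.52


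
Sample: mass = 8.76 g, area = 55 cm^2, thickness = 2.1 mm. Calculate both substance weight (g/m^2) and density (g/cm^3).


SW = 8.76 / 55 x 10000 = 1592.7 g/m^2
Volume = 55 x 2.1 / 10 = 11.55 cm^3
Density = 8.76 / 11.55 = 0.758 g/cm^3


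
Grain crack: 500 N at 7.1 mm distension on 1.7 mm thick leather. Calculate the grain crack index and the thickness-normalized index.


Crack index = 70.4 N/mm
Normalized index = 41.4 N/mm per mm


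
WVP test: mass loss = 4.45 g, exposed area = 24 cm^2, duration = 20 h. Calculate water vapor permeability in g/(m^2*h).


92.71 g/(m^2*h)

WVP = mass_loss / (area x time) x 10000
WVP = 4.45 / (24 x 20) x 10000
WVP = 4.45 / 480 x 10000 = 92.71 g/(m^2*h)


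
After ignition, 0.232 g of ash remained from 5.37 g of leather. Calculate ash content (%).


4.32%


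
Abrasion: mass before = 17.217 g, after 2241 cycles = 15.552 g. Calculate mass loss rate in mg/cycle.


0.743 mg/cycle

Mass loss = 17.217 - 15.552 = 1.665 g
Rate = 1.665 / 2241 x 1000 = 0.743 mg/cycle


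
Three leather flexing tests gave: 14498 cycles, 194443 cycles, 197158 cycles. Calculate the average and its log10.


Average = (14498 + 194443 + 197158) / 3 = 135366 cycles
log10(135366) = 5.13


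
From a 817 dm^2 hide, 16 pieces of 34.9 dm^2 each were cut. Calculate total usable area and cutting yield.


Usable area = 558.4 dm^2
Yield = 68.3%

Total usable = 16 x 34.9 = 558.4 dm^2
Yield = 558.4 / 817 x 100 = 68.3%


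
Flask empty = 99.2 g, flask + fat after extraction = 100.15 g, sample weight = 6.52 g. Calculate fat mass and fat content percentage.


Fat mass = 0.95 g
Fat content = 14.6%

Fat mass = 100.15 - 99.2 = 0.95 g
Fat% = 0.95 / 6.52 x 100 = 14.6%


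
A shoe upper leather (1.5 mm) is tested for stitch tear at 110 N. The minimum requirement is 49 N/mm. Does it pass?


STS = 110 / 1.5 = 73.3 N/mm
Minimum required: 49 N/mm
Passes: Yes


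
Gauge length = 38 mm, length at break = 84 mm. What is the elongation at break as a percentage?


121.1%

Extension = 84 - 38 = 46 mm
Elongation = 46 / 38 x 100 = 121.1%


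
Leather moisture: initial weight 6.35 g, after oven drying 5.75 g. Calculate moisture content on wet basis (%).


Moisture = 6.35 - 5.75 = 0.60 g
MC = 0.60 / 6.35 x 100 = 9.4%
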